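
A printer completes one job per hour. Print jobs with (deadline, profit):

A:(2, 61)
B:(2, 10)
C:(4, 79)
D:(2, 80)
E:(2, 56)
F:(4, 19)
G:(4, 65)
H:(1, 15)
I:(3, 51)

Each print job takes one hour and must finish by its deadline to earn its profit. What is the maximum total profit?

285

Sort by profit descending; place each in the latest free slot ≤ its deadline.
Profit order: D=80 C=79 G=65 A=61 E=56 I=51 F=19 H=15 B=10
Assign: D→slot 2, C→slot 4, G→slot 3, A→slot 1, E skipped, I skipped, F skipped, H skipped, B skipped.
Slots: [1:A] [2:D] [3:G] [4:C]
Profit = 61 + 80 + 65 + 79 = 285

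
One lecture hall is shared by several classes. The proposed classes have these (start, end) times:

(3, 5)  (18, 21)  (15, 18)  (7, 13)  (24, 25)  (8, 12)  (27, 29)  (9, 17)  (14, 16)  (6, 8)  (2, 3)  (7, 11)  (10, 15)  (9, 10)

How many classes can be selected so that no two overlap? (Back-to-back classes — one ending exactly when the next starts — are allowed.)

9

Sort by end time and greedily take each interval whose start is ≥ the last chosen end.
Sorted by end: (2,3)  (3,5)  (6,8)  (9,10)  (7,11)  (8,12)  (7,13)  (10,15)  (14,16)  (9,17)  (15,18)  (18,21)  (24,25)  (27,29)
take (2,3); take (3,5); take (6,8); take (9,10); skip (7,13); take (10,15); skip (9,17); take (15,18); take (18,21); take (24,25); take (27,29).
Selected 9 classes.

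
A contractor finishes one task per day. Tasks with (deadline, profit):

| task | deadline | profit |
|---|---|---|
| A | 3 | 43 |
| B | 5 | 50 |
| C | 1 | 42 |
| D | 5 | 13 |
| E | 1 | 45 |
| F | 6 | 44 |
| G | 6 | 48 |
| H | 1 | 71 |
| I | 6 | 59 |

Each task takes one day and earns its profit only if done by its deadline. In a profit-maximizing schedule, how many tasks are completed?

Profit order: H=71 I=59 B=50 G=48 E=45 F=44 A=43 C=42 D=13
Assign: H→slot 1, I→slot 6, B→slot 5, G→slot 4, E skipped, F→slot 3, A→slot 2, C skipped, D skipped.
Slots: [1:H] [2:A] [3:F] [4:G] [5:B] [6:I]
6 of 9 scheduled.

6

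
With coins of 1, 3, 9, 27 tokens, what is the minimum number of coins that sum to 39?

3

Use the largest denomination that fits, subtract, and repeat.
39 = 1×27 + 1×9 + 1×3
Total coins = 1 + 1 + 1 = 3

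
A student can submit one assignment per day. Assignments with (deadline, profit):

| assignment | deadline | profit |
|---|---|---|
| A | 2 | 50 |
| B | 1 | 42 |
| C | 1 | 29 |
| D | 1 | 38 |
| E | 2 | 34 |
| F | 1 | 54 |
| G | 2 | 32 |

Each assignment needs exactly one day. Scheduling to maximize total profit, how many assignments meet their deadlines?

Sort by profit descending; place each in the latest free slot ≤ its deadline.
Profit order: F=54 A=50 B=42 D=38 E=34 G=32 C=29
Assign: F→slot 1, A→slot 2, B skipped, D skipped, E skipped, G skipped, C skipped.
Slots: [1:F] [2:A]
2 of 7 scheduled.

2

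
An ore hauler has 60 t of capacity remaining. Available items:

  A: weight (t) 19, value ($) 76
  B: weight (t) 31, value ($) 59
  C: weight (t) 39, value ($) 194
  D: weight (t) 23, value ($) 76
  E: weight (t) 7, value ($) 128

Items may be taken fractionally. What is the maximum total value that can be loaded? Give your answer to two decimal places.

378.00

Sort by value per unit weight and fill in that order.
Order: E (128/7=18.29) > C (194/39=4.97) > A (76/19=4.00) > D (76/23=3.30) > B (59/31=1.90)
Fill: take E (7 @ 128) → take C (39 @ 194) → take 14/19 of A → 56.00; 60/60 used.
Total value = 378.00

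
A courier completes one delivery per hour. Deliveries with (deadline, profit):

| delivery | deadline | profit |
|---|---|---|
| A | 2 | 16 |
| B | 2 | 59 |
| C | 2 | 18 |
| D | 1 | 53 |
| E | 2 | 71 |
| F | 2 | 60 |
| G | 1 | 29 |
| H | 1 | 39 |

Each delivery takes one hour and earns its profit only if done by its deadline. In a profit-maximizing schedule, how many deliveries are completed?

Sort by profit descending; place each in the latest free slot ≤ its deadline.
Profit order: E=71 F=60 B=59 D=53 H=39 G=29 C=18 A=16
Assign: E→slot 2, F→slot 1, B skipped, D skipped, H skipped, G skipped, C skipped, A skipped.
Slots: [1:F] [2:E]
2 of 8 scheduled.

2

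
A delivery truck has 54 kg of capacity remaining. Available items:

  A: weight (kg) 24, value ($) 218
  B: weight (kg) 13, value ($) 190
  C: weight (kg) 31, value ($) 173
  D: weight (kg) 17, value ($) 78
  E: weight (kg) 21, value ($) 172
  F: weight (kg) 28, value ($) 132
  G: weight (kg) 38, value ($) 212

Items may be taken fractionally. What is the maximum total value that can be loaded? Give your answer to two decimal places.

547.24

Ratios (sorted): B 14.62, A 9.08, E 8.19, C 5.58, G 5.58, F 4.71, D 4.59
take B (13 @ 190); take A (24 @ 218); take 17/21 of E → 139.24. Capacity used 54/54.
Total value = 547.24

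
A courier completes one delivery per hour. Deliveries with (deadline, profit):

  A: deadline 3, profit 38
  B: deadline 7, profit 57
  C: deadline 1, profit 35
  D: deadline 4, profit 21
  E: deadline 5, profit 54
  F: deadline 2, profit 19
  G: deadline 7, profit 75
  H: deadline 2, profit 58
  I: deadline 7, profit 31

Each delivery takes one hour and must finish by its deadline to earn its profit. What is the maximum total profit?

Sort by profit descending; place each in the latest free slot ≤ its deadline.
By profit: G(d7,75), H(d2,58), B(d7,57), E(d5,54), A(d3,38), C(d1,35), I(d7,31), D(d4,21), F(d2,19)
G→slot 7; H→slot 2; B→slot 6; E→slot 5; A→slot 3; C→slot 1; I→slot 4; D skipped; F skipped.
Profit = 35 + 58 + 38 + 31 + 54 + 57 + 75 = 348

348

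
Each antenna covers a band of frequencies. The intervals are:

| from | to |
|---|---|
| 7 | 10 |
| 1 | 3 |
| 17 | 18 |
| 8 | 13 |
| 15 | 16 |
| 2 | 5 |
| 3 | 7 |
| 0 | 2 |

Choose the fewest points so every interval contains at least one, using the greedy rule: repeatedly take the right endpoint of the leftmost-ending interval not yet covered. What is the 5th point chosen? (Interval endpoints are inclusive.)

By right end: [0,2]  [1,3]  [2,5]  [3,7]  [7,10]  [8,13]  [15,16]  [17,18]
[0,2] uncovered → point at 2; [3,7] uncovered → point at 7; [8,13] uncovered → point at 13; [15,16] uncovered → point at 16; [17,18] uncovered → point at 18.
Points: 2, 7, 13, 16, 18 (5 total).

18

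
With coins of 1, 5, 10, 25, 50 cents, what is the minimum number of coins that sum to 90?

Greedy: take as many of the largest coin as possible, then repeat with the remainder.
90 = 1×50 + 1×25 + 1×10 + 1×5
Total coins = 1 + 1 + 1 + 1 = 4

4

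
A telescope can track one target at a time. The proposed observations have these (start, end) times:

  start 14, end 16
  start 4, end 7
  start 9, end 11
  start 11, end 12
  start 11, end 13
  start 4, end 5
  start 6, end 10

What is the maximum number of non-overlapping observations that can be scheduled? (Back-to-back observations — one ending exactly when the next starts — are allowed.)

Greedy by earliest finish: after sorting by end time, pick each interval compatible with the last pick.
By end time: (4,5), (4,7), (6,10), (9,11), (11,12), (11,13), (14,16).
Pick (4,5); next start ≥ 5 → (6,10); next start ≥ 10 → (11,12); next start ≥ 12 → (14,16).
Selected 4 observations.

4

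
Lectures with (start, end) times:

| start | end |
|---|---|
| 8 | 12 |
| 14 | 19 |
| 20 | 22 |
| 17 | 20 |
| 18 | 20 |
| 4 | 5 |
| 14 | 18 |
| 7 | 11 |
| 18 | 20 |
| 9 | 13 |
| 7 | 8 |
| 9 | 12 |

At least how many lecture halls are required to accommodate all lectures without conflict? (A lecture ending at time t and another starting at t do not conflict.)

Events (time:±→running): 4:+→1 5:-→0 7:+→1 7:+→2 8:-→1 8:+→2 9:+→3 9:+→4 … peak 4.

4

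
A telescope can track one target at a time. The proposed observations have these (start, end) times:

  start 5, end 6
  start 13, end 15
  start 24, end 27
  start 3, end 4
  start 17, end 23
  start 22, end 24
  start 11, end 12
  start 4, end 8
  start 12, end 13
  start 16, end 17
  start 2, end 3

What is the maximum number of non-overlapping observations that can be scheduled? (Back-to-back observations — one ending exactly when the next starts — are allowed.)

Sort by end time and greedily take each interval whose start is ≥ the last chosen end.
Sorted by end: (2,3)  (3,4)  (5,6)  (4,8)  (11,12)  (12,13)  (13,15)  (16,17)  (17,23)  (22,24)  (24,27)
take (2,3); take (3,4); take (5,6); skip (4,8); take (11,12); take (12,13); take (13,15); take (16,17); take (17,23); take (24,27).
Selected 9 observations.

9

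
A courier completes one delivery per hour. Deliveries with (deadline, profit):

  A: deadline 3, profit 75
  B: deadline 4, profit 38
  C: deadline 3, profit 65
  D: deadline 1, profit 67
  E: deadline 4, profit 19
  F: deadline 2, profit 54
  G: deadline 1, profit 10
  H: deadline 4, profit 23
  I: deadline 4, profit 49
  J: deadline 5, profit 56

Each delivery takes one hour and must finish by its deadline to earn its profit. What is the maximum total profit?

By profit: A(d3,75), D(d1,67), C(d3,65), J(d5,56), F(d2,54), I(d4,49), B(d4,38), H(d4,23), E(d4,19), G(d1,10)
A→slot 3; D→slot 1; C→slot 2; J→slot 5; F skipped; I→slot 4; B skipped; H skipped; E skipped; G skipped.
Profit = 67 + 65 + 75 + 49 + 56 = 312

312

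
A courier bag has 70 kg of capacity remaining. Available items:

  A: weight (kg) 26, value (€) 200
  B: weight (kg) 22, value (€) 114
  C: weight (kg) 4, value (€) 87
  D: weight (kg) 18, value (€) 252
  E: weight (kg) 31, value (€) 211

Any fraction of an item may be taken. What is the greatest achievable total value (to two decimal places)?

688.74

Ratios (sorted): C 21.75, D 14.00, A 7.69, E 6.81, B 5.18
take C (4 @ 87); take D (18 @ 252); take A (26 @ 200); take 22/31 of E → 149.74. Capacity used 70/70.
Total value = 688.74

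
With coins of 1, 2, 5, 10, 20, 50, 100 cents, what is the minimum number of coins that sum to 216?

216 = 2×100 + 1×10 + 1×5 + 1×1
Total coins = 2 + 1 + 1 + 1 = 5

5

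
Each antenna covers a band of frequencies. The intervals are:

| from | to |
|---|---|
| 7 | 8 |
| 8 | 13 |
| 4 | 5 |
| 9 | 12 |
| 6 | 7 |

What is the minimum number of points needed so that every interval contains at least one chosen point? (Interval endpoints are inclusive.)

3

Sort by right endpoint; whenever an interval is uncovered, place a point at its right end.
By right end: [4,5]  [6,7]  [7,8]  [9,12]  [8,13]
[4,5] uncovered → point at 5; [6,7] uncovered → point at 7; [9,12] uncovered → point at 12.
Points: 5, 7, 12 (3 total).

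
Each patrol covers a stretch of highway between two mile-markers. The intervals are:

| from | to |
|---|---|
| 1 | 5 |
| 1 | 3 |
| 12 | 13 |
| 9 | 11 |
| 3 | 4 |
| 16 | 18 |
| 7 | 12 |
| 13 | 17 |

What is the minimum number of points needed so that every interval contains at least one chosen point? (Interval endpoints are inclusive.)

Sort by right endpoint; whenever an interval is uncovered, place a point at its right end.
Sorted: [1,3] [3,4] [1,5] [9,11] [7,12] [12,13] [13,17] [16,18]
{[1,3],[3,4],[1,5]} hit by 3; {[9,11],[7,12]} hit by 11; {[12,13],[13,17]} hit by 13; {[16,18]} hit by 18.
Points: 3, 11, 13, 18 (4 total).

4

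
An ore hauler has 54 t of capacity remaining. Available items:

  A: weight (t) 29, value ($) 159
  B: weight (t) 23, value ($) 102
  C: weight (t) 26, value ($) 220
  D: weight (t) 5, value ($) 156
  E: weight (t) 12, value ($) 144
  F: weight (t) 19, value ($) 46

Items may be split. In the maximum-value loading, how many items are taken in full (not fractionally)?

3

Sort by value per unit weight and fill in that order.
Order: D (156/5=31.20) > E (144/12=12.00) > C (220/26=8.46) > A (159/29=5.48) > B (102/23=4.43) > F (46/19=2.42)
Fill: take D (5 @ 156) → take E (12 @ 144) → take C (26 @ 220) → take 11/29 of A → 60.31; 54/54 used.
3 item(s) taken whole; one partial (take 11/29 of A).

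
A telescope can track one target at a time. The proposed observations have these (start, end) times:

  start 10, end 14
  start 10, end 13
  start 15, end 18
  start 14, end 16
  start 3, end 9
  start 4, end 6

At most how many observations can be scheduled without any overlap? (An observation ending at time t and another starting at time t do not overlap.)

3

Greedy by earliest finish: after sorting by end time, pick each interval compatible with the last pick.
By end time: (4,6), (3,9), (10,13), (10,14), (14,16), (15,18).
Pick (4,6); next start ≥ 6 → (10,13); next start ≥ 13 → (14,16).
Selected 3 observations.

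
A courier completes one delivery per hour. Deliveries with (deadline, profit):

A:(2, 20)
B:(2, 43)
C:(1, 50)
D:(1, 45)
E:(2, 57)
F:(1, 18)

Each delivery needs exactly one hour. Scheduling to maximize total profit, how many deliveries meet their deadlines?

By profit: E(d2,57), C(d1,50), D(d1,45), B(d2,43), A(d2,20), F(d1,18)
E→slot 2; C→slot 1; D skipped; B skipped; A skipped; F skipped.
2 of 6 scheduled.

2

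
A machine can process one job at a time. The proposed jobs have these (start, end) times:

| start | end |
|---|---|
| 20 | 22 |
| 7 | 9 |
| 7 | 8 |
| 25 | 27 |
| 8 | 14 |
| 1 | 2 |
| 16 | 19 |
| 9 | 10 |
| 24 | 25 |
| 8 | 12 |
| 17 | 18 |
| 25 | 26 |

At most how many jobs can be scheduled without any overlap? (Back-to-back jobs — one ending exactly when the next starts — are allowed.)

Order by finish time; keep every interval that doesn't clash with the previous kept one.
Sorted by end: (1,2)  (7,8)  (7,9)  (9,10)  (8,12)  (8,14)  (17,18)  (16,19)  (20,22)  (24,25)  (25,26)  (25,27)
take (1,2); take (7,8); take (9,10); take (17,18); skip (16,19); take (20,22); take (24,25); take (25,26).
Selected 7 jobs.

7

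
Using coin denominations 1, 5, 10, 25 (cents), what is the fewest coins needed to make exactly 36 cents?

3

36 = 1×25 + 1×10 + 1×1
Total coins = 1 + 1 + 1 = 3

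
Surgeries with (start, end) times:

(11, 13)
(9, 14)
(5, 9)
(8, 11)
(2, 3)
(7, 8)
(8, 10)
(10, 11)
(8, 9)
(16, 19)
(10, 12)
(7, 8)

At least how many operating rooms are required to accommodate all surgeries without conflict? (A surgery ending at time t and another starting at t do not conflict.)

4

starts: [2, 5, 7, 7, 8, 8, 8, 9, 10, 10, 11, 16]
ends:   [3, 8, 8, 9, 9, 10, 11, 11, 12, 13, 14, 19]
s2→1 e3→0 s5→1 s7→2 s7→3 e8→2 e8→1 s8→2 s8→3 s8→4  — peak 4.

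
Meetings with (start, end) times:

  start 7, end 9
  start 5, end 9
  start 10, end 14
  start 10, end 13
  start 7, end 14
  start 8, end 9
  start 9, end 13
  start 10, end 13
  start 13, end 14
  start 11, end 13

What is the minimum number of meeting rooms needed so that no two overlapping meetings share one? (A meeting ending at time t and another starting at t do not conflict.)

6

The answer is the maximum number of intervals overlapping at any instant.
starts: [5, 7, 7, 8, 9, 10, 10, 10, 11, 13]
ends:   [9, 9, 9, 13, 13, 13, 13, 14, 14, 14]
s5→1 s7→2 s7→3 s8→4 e9→3 e9→2 e9→1 s9→2 s10→3 s10→4 s10→5 s11→6  — peak 6.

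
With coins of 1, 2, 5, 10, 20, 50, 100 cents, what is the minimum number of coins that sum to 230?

Greedy: take as many of the largest coin as possible, then repeat with the remainder.
230 = 2×100 + 1×20 + 1×10
Total coins = 2 + 1 + 1 = 4

4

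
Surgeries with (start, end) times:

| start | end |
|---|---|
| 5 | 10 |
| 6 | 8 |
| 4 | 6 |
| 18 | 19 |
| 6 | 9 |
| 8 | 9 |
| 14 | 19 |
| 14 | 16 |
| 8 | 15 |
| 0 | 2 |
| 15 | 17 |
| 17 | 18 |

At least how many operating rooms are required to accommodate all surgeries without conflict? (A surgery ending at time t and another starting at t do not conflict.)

Events (time:±→running): 0:+→1 2:-→0 4:+→1 5:+→2 6:-→1 6:+→2 6:+→3 8:-→2 8:+→3 8:+→4 … peak 4.

4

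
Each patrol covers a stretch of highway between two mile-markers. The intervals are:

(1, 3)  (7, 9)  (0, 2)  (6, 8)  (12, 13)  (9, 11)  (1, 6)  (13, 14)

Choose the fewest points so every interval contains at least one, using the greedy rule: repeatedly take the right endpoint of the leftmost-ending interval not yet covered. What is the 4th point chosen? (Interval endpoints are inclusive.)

13

Sort by right endpoint; whenever an interval is uncovered, place a point at its right end.
Sorted: [0,2] [1,3] [1,6] [6,8] [7,9] [9,11] [12,13] [13,14]
{[0,2],[1,3],[1,6]} hit by 2; {[6,8],[7,9]} hit by 8; {[9,11]} hit by 11; {[12,13],[13,14]} hit by 13.
Points: 2, 8, 11, 13 (4 total).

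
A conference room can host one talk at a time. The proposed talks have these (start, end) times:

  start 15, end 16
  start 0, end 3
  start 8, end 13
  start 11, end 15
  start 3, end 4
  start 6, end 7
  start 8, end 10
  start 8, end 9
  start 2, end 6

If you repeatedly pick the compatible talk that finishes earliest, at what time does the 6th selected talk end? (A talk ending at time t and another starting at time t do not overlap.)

By end time: (0,3), (3,4), (2,6), (6,7), (8,9), (8,10), (8,13), (11,15), (15,16).
Pick (0,3); next start ≥ 3 → (3,4); next start ≥ 4 → (6,7); next start ≥ 7 → (8,9); next start ≥ 9 → (11,15); next start ≥ 15 → (15,16).
Selected: (0,3) (3,4) (6,7) (8,9) (11,15) (15,16)

16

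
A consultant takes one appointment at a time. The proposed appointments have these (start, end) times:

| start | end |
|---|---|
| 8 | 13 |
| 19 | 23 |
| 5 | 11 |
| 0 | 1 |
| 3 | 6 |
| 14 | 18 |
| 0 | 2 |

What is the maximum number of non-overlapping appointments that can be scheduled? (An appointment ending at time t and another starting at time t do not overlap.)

5

Order by finish time; keep every interval that doesn't clash with the previous kept one.
By end time: (0,1), (0,2), (3,6), (5,11), (8,13), (14,18), (19,23).
Pick (0,1); next start ≥ 1 → (3,6); next start ≥ 6 → (8,13); next start ≥ 13 → (14,18); next start ≥ 18 → (19,23).
Selected 5 appointments.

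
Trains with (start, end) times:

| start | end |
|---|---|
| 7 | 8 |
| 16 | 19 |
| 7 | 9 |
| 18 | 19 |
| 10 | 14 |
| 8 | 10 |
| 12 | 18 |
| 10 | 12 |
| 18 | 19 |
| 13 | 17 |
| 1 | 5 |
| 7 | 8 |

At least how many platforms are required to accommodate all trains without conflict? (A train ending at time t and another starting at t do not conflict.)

starts: [1, 7, 7, 7, 8, 10, 10, 12, 13, 16, 18, 18]
ends:   [5, 8, 8, 9, 10, 12, 14, 17, 18, 19, 19, 19]
s1→1 e5→0 s7→1 s7→2 s7→3  — peak 3.

3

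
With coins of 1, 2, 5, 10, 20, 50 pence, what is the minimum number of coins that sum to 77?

Greedy: take as many of the largest coin as possible, then repeat with the remainder.
77 = 1×50 + 1×20 + 1×5 + 1×2
Total coins = 1 + 1 + 1 + 1 = 4

4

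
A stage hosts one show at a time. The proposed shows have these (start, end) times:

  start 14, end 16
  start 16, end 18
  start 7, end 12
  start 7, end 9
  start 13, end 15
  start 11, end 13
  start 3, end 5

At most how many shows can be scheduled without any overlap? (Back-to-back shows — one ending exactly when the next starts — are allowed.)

5

Sorted by end: (3,5)  (7,9)  (7,12)  (11,13)  (13,15)  (14,16)  (16,18)
take (3,5); take (7,9); take (11,13); take (13,15); skip (14,16); take (16,18).
Selected 5 shows.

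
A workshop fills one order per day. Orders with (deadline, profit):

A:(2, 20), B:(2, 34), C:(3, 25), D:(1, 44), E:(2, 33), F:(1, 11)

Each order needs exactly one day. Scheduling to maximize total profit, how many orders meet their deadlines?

Profit order: D=44 B=34 E=33 C=25 A=20 F=11
Assign: D→slot 1, B→slot 2, E skipped, C→slot 3, A skipped, F skipped.
Slots: [1:D] [2:B] [3:C]
3 of 6 scheduled.

3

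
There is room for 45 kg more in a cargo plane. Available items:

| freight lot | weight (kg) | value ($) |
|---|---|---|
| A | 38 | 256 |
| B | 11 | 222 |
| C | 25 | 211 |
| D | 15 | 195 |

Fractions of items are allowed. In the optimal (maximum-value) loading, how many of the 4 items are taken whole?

Greedy by value/weight ratio, highest first.
Ratios (sorted): B 20.18, D 13.00, C 8.44, A 6.74
take B (11 @ 222); take D (15 @ 195); take 19/25 of C → 160.36. Capacity used 45/45.
2 item(s) taken whole; one partial (take 19/25 of C).

2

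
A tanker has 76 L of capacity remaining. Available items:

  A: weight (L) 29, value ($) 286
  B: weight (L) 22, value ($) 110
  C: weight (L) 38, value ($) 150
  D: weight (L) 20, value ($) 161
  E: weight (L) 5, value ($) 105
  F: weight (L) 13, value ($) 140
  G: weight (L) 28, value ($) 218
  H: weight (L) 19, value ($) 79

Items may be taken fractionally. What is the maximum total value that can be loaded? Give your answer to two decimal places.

762.07

Greedy by value/weight ratio, highest first.
Order: E (105/5=21.00) > F (140/13=10.77) > A (286/29=9.86) > D (161/20=8.05) > G (218/28=7.79) > B (110/22=5.00) > H (79/19=4.16) > C (150/38=3.95)
Fill: take E (5 @ 105) → take F (13 @ 140) → take A (29 @ 286) → take D (20 @ 161) → take 9/28 of G → 70.07; 76/76 used.
Total value = 762.07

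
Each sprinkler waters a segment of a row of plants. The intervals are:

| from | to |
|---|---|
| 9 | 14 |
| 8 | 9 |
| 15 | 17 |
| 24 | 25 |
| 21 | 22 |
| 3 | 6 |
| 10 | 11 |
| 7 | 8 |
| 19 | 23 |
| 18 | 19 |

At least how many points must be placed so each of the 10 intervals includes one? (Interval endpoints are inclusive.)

Sort by right endpoint; whenever an interval is uncovered, place a point at its right end.
By right end: [3,6]  [7,8]  [8,9]  [10,11]  [9,14]  [15,17]  [18,19]  [21,22]  [19,23]  [24,25]
[3,6] uncovered → point at 6; [7,8] uncovered → point at 8; [10,11] uncovered → point at 11; [15,17] uncovered → point at 17; [18,19] uncovered → point at 19; [21,22] uncovered → point at 22; [24,25] uncovered → point at 25.
Points: 6, 8, 11, 17, 19, 22, 25 (7 total).

7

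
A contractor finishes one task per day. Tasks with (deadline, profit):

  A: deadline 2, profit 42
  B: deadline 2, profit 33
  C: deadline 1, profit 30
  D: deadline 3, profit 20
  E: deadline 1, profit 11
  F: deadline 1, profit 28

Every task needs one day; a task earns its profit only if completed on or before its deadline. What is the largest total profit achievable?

95

Take jobs in profit order; each goes to the latest open slot no later than its deadline.
Profit order: A=42 B=33 C=30 F=28 D=20 E=11
Assign: A→slot 2, B→slot 1, C skipped, F skipped, D→slot 3, E skipped.
Slots: [1:B] [2:A] [3:D]
Profit = 33 + 42 + 20 = 95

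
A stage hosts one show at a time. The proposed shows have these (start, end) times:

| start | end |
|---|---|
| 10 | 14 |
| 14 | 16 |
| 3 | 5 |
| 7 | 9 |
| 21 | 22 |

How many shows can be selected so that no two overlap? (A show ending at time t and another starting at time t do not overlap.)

5

By end time: (3,5), (7,9), (10,14), (14,16), (21,22).
Pick (3,5); next start ≥ 5 → (7,9); next start ≥ 9 → (10,14); next start ≥ 14 → (14,16); next start ≥ 16 → (21,22).
Selected 5 shows.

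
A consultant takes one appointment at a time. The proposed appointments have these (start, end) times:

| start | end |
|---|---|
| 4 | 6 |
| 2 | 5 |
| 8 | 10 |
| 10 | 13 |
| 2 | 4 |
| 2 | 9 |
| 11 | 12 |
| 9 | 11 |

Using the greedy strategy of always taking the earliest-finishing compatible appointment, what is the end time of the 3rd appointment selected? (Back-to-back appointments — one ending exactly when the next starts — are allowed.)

10

Greedy by earliest finish: after sorting by end time, pick each interval compatible with the last pick.
Sorted by end: (2,4)  (2,5)  (4,6)  (2,9)  (8,10)  (9,11)  (11,12)  (10,13)
take (2,4); take (4,6); take (8,10); take (11,12).
Selected: (2,4) (4,6) (8,10) (11,12)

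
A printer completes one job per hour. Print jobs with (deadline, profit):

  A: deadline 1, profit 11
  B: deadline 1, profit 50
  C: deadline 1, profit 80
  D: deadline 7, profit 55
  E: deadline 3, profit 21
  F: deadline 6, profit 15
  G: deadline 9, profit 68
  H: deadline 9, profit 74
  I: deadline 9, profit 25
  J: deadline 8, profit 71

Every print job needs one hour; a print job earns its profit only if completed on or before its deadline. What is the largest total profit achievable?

409

Profit order: C=80 H=74 J=71 G=68 D=55 B=50 I=25 E=21 F=15 A=11
Assign: C→slot 1, H→slot 9, J→slot 8, G→slot 7, D→slot 6, B skipped, I→slot 5, E→slot 3, F→slot 4, A skipped.
Slots: [1:C] [3:E] [4:F] [5:I] [6:D] [7:G] [8:J] [9:H]
Profit = 80 + 21 + 15 + 25 + 55 + 68 + 71 + 74 = 409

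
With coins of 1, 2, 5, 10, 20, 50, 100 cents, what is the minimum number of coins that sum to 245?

245 − 2×100→45 − 2×20→5 − 1×5→0
Total coins = 2 + 2 + 1 = 5

5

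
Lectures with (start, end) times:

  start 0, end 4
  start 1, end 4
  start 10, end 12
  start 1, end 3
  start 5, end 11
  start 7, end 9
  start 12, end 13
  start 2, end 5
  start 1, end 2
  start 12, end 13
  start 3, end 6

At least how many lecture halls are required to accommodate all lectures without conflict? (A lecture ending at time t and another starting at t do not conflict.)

4

Count concurrent intervals with a sweep; the peak is the room count.
starts: [0, 1, 1, 1, 2, 3, 5, 7, 10, 12, 12]
ends:   [2, 3, 4, 4, 5, 6, 9, 11, 12, 13, 13]
s0→1 s1→2 s1→3 s1→4  — peak 4.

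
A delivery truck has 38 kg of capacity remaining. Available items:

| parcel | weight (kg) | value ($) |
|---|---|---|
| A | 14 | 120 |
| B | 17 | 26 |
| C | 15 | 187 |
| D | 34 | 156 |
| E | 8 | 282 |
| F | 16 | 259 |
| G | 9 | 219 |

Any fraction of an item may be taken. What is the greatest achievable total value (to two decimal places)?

822.33

Greedy by value/weight ratio, highest first.
Order: E (282/8=35.25) > G (219/9=24.33) > F (259/16=16.19) > C (187/15=12.47) > A (120/14=8.57) > D (156/34=4.59) > B (26/17=1.53)
Fill: take E (8 @ 282) → take G (9 @ 219) → take F (16 @ 259) → take 5/15 of C → 62.33; 38/38 used.
Total value = 822.33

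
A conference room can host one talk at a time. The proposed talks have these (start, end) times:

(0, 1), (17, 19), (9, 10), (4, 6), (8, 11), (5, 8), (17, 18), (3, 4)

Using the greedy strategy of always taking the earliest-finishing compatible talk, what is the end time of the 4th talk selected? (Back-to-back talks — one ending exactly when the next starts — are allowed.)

Order by finish time; keep every interval that doesn't clash with the previous kept one.
By end time: (0,1), (3,4), (4,6), (5,8), (9,10), (8,11), (17,18), (17,19).
Pick (0,1); next start ≥ 1 → (3,4); next start ≥ 4 → (4,6); next start ≥ 6 → (9,10); next start ≥ 10 → (17,18).
Selected: (0,1) (3,4) (4,6) (9,10) (17,18)

10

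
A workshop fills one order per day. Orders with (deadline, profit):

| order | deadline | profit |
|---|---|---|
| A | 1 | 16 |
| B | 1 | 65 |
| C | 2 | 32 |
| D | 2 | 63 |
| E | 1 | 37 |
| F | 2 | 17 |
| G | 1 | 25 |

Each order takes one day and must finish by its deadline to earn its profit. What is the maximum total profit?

128

Sort by profit descending; place each in the latest free slot ≤ its deadline.
By profit: B(d1,65), D(d2,63), E(d1,37), C(d2,32), G(d1,25), F(d2,17), A(d1,16)
B→slot 1; D→slot 2; E skipped; C skipped; G skipped; F skipped; A skipped.
Profit = 65 + 63 = 128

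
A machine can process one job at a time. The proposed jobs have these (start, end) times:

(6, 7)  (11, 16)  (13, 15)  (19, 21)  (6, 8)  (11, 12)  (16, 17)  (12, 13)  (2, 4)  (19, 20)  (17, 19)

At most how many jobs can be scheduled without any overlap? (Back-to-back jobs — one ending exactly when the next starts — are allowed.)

Sorted by end: (2,4)  (6,7)  (6,8)  (11,12)  (12,13)  (13,15)  (11,16)  (16,17)  (17,19)  (19,20)  (19,21)
take (2,4); take (6,7); skip (6,8); take (11,12); take (12,13); take (13,15); take (16,17); take (17,19); take (19,20).
Selected 8 jobs.

8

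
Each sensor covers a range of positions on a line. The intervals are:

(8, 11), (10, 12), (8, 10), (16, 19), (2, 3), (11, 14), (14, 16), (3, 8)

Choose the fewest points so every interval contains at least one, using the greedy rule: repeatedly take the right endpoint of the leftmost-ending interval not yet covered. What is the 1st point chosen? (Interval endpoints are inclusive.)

3

Sort by right endpoint; whenever an interval is uncovered, place a point at its right end.
By right end: [2,3]  [3,8]  [8,10]  [8,11]  [10,12]  [11,14]  [14,16]  [16,19]
[2,3] uncovered → point at 3; [8,10] uncovered → point at 10; [11,14] uncovered → point at 14; [16,19] uncovered → point at 19.
Points: 3, 10, 14, 19 (4 total).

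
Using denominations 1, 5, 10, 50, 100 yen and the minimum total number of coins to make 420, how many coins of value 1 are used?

Greedy: take as many of the largest coin as possible, then repeat with the remainder.
420 = 4×100 + 2×10
Count of 1: 0

0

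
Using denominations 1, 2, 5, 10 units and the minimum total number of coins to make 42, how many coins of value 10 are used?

Use the largest denomination that fits, subtract, and repeat.
42 − 4×10→2 − 1×2→0
Count of 10: 4

4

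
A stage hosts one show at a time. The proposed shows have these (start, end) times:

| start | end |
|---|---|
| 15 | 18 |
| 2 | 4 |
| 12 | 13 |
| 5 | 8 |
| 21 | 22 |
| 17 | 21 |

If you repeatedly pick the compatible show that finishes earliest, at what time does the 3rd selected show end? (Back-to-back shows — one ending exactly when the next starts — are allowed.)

13

Sorted by end: (2,4)  (5,8)  (12,13)  (15,18)  (17,21)  (21,22)
take (2,4); take (5,8); take (12,13); take (15,18); take (21,22).
Selected: (2,4) (5,8) (12,13) (15,18) (21,22)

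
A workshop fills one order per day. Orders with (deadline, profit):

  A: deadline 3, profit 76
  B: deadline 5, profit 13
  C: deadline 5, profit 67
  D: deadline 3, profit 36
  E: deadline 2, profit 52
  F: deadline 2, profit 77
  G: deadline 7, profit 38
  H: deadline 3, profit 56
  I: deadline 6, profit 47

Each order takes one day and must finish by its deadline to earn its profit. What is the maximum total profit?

374

Sort by profit descending; place each in the latest free slot ≤ its deadline.
By profit: F(d2,77), A(d3,76), C(d5,67), H(d3,56), E(d2,52), I(d6,47), G(d7,38), D(d3,36), B(d5,13)
F→slot 2; A→slot 3; C→slot 5; H→slot 1; E skipped; I→slot 6; G→slot 7; D skipped; B→slot 4.
Profit = 56 + 77 + 76 + 13 + 67 + 47 + 38 = 374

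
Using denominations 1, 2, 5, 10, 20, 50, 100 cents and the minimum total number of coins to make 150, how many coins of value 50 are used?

Greedy: take as many of the largest coin as possible, then repeat with the remainder.
150 − 1×100→50 − 1×50→0
Count of 50: 1

1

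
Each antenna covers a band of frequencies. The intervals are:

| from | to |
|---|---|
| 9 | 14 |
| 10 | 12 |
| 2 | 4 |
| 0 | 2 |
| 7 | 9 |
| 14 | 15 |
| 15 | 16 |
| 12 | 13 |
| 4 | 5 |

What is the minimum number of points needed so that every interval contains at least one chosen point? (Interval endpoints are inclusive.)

5

By right end: [0,2]  [2,4]  [4,5]  [7,9]  [10,12]  [12,13]  [9,14]  [14,15]  [15,16]
[0,2] uncovered → point at 2; [4,5] uncovered → point at 5; [7,9] uncovered → point at 9; [10,12] uncovered → point at 12; [14,15] uncovered → point at 15.
Points: 2, 5, 9, 12, 15 (5 total).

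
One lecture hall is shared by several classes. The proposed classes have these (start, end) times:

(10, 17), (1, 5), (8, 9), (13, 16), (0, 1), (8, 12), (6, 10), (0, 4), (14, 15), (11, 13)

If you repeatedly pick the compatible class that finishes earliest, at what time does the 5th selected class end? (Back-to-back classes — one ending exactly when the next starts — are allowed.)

By end time: (0,1), (0,4), (1,5), (8,9), (6,10), (8,12), (11,13), (14,15), (13,16), (10,17).
Pick (0,1); next start ≥ 1 → (1,5); next start ≥ 5 → (8,9); next start ≥ 9 → (11,13); next start ≥ 13 → (14,15).
Selected: (0,1) (1,5) (8,9) (11,13) (14,15)

15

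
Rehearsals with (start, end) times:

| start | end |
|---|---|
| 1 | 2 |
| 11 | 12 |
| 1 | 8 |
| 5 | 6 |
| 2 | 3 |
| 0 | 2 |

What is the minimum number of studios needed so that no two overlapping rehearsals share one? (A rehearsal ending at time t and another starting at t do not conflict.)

3

starts: [0, 1, 1, 2, 5, 11]
ends:   [2, 2, 3, 6, 8, 12]
s0→1 s1→2 s1→3  — peak 3.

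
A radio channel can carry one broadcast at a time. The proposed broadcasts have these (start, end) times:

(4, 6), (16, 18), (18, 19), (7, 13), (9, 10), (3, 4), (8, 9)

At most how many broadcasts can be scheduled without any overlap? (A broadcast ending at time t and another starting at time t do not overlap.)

6

By end time: (3,4), (4,6), (8,9), (9,10), (7,13), (16,18), (18,19).
Pick (3,4); next start ≥ 4 → (4,6); next start ≥ 6 → (8,9); next start ≥ 9 → (9,10); next start ≥ 10 → (16,18); next start ≥ 18 → (18,19).
Selected 6 broadcasts.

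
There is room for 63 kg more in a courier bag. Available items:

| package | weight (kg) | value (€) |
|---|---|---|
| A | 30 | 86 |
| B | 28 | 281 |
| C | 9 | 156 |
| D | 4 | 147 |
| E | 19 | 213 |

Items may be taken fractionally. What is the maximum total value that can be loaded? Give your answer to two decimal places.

Sort by value per unit weight and fill in that order.
Ratios (sorted): D 36.75, C 17.33, E 11.21, B 10.04, A 2.87
take D (4 @ 147); take C (9 @ 156); take E (19 @ 213); take B (28 @ 281); take 3/30 of A → 8.60. Capacity used 63/63.
Total value = 805.60

805.60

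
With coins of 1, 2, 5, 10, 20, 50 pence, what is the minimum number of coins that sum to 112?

4

Use the largest denomination that fits, subtract, and repeat.
112 = 2×50 + 1×10 + 1×2
Total coins = 2 + 1 + 1 = 4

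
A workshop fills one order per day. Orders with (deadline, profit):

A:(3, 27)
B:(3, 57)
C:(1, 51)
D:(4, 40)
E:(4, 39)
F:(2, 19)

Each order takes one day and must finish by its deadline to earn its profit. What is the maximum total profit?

187

Sort by profit descending; place each in the latest free slot ≤ its deadline.
Profit order: B=57 C=51 D=40 E=39 A=27 F=19
Assign: B→slot 3, C→slot 1, D→slot 4, E→slot 2, A skipped, F skipped.
Slots: [1:C] [2:E] [3:B] [4:D]
Profit = 51 + 39 + 57 + 40 = 187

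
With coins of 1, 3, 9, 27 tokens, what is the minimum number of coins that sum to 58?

4

58 − 2×27→4 − 1×3→1 − 1×1→0
Total coins = 2 + 1 + 1 = 4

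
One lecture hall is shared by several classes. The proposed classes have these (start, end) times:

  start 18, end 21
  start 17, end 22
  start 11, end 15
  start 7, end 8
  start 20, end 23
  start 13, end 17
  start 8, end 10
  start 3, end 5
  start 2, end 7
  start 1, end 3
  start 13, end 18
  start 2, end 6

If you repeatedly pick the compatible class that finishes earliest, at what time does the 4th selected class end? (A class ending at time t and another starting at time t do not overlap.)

Order by finish time; keep every interval that doesn't clash with the previous kept one.
Sorted by end: (1,3)  (3,5)  (2,6)  (2,7)  (7,8)  (8,10)  (11,15)  (13,17)  (13,18)  (18,21)  (17,22)  (20,23)
take (1,3); take (3,5); skip (2,6); take (7,8); take (8,10); take (11,15); take (18,21).
Selected: (1,3) (3,5) (7,8) (8,10) (11,15) (18,21)

10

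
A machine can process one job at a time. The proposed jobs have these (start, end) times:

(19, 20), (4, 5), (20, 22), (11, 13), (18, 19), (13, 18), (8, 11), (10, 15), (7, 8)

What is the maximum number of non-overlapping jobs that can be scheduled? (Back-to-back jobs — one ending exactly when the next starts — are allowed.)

Sort by end time and greedily take each interval whose start is ≥ the last chosen end.
Sorted by end: (4,5)  (7,8)  (8,11)  (11,13)  (10,15)  (13,18)  (18,19)  (19,20)  (20,22)
take (4,5); take (7,8); take (8,11); take (11,13); take (13,18); take (18,19); take (19,20); take (20,22).
Selected 8 jobs.

8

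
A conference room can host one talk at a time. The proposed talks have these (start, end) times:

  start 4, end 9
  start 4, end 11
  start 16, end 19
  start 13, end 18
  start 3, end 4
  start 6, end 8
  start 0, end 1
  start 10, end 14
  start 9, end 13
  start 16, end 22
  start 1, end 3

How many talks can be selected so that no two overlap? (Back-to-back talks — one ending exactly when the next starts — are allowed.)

6

Greedy by earliest finish: after sorting by end time, pick each interval compatible with the last pick.
By end time: (0,1), (1,3), (3,4), (6,8), (4,9), (4,11), (9,13), (10,14), (13,18), (16,19), (16,22).
Pick (0,1); next start ≥ 1 → (1,3); next start ≥ 3 → (3,4); next start ≥ 4 → (6,8); next start ≥ 8 → (9,13); next start ≥ 13 → (13,18).
Selected 6 talks.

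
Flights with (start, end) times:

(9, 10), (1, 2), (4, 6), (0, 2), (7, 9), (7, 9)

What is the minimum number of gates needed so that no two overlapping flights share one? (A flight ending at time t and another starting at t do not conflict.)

Count concurrent intervals with a sweep; the peak is the room count.
starts: [0, 1, 4, 7, 7, 9]
ends:   [2, 2, 6, 9, 9, 10]
s0→1 s1→2  — peak 2.

2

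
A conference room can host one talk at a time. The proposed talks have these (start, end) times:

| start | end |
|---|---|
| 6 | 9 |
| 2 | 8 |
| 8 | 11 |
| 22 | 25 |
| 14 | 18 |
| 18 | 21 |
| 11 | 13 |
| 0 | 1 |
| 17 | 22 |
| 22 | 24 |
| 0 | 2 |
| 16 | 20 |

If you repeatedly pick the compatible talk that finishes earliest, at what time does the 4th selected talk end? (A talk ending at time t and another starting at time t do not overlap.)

13

Sort by end time and greedily take each interval whose start is ≥ the last chosen end.
By end time: (0,1), (0,2), (2,8), (6,9), (8,11), (11,13), (14,18), (16,20), (18,21), (17,22), (22,24), (22,25).
Pick (0,1); next start ≥ 1 → (2,8); next start ≥ 8 → (8,11); next start ≥ 11 → (11,13); next start ≥ 13 → (14,18); next start ≥ 18 → (18,21); next start ≥ 21 → (22,24).
Selected: (0,1) (2,8) (8,11) (11,13) (14,18) (18,21) (22,24)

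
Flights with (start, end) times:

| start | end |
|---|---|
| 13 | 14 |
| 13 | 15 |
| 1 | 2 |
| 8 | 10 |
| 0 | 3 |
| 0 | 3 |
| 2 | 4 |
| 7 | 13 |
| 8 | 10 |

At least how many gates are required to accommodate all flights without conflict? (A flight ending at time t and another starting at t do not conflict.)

3

Count concurrent intervals with a sweep; the peak is the room count.
Events (time:±→running): 0:+→1 0:+→2 1:+→3 … peak 3.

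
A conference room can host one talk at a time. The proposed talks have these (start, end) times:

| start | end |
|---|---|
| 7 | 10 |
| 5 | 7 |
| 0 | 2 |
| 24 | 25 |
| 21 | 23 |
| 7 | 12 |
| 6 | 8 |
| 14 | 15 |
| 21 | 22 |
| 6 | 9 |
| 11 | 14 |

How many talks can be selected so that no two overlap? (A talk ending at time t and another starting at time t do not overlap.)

7

By end time: (0,2), (5,7), (6,8), (6,9), (7,10), (7,12), (11,14), (14,15), (21,22), (21,23), (24,25).
Pick (0,2); next start ≥ 2 → (5,7); next start ≥ 7 → (7,10); next start ≥ 10 → (11,14); next start ≥ 14 → (14,15); next start ≥ 15 → (21,22); next start ≥ 22 → (24,25).
Selected 7 talks.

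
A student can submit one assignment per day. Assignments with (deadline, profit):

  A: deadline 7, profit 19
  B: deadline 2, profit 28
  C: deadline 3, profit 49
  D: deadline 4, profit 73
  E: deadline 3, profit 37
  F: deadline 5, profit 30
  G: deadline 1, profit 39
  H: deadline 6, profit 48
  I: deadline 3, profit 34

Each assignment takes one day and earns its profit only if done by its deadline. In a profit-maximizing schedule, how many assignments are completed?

7

Profit order: D=73 C=49 H=48 G=39 E=37 I=34 F=30 B=28 A=19
Assign: D→slot 4, C→slot 3, H→slot 6, G→slot 1, E→slot 2, I skipped, F→slot 5, B skipped, A→slot 7.
Slots: [1:G] [2:E] [3:C] [4:D] [5:F] [6:H] [7:A]
7 of 9 scheduled.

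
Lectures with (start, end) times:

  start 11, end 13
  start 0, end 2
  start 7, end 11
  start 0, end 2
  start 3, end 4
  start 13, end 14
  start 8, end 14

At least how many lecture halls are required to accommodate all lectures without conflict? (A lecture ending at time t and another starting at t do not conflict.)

2

starts: [0, 0, 3, 7, 8, 11, 13]
ends:   [2, 2, 4, 11, 13, 14, 14]
s0→1 s0→2  — peak 2.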